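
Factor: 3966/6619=2^1*3^1*661^1*6619^ ( - 1)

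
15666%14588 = 1078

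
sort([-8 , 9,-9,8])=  [ - 9, - 8 , 8, 9 ] 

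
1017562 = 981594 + 35968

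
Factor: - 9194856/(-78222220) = 2^1*3^1*5^( - 1 )*11^1*29^1 * 1201^1*3911111^( - 1 ) = 2298714/19555555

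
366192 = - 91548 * ( - 4) 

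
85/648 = 85/648  =  0.13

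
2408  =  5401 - 2993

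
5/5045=1/1009 = 0.00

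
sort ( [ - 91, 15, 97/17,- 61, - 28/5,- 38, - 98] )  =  [ - 98, - 91, - 61, - 38,- 28/5,  97/17, 15]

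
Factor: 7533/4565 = 3^5*5^(-1 )*11^ ( - 1)*31^1 * 83^(-1)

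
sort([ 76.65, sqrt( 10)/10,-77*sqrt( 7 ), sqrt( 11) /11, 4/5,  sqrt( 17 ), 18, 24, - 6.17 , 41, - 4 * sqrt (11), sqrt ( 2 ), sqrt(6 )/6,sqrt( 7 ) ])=[ - 77*sqrt(7 ), - 4*sqrt(11),-6.17,sqrt( 11)/11,sqrt(10) /10, sqrt( 6)/6, 4/5, sqrt (2 ) , sqrt( 7 ),sqrt(17 ), 18, 24,41, 76.65]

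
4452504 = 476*9354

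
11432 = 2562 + 8870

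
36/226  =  18/113 = 0.16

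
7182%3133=916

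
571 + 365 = 936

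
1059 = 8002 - 6943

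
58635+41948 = 100583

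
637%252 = 133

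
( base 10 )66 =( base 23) 2k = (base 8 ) 102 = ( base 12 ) 56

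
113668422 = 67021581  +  46646841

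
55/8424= 55/8424 = 0.01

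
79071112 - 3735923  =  75335189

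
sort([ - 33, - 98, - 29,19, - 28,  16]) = [- 98,-33,  -  29, - 28, 16, 19]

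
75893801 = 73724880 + 2168921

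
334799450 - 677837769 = -343038319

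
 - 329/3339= - 47/477 = - 0.10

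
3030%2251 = 779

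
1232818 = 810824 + 421994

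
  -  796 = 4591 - 5387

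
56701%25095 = 6511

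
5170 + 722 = 5892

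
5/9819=5/9819=0.00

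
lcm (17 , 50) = 850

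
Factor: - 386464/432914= - 2^4 * 13^1 * 233^( - 1)  =  - 208/233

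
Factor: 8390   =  2^1 * 5^1 *839^1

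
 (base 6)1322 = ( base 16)152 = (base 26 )D0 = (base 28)c2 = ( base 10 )338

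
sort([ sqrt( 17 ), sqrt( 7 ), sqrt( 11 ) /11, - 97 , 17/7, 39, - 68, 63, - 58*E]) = [ - 58*  E, - 97, - 68,sqrt( 11)/11, 17/7, sqrt( 7), sqrt( 17), 39, 63]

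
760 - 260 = 500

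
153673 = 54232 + 99441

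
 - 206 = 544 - 750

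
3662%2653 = 1009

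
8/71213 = 8/71213  =  0.00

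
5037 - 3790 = 1247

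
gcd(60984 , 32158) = 14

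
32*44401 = 1420832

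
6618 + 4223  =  10841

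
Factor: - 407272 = - 2^3 *50909^1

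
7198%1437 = 13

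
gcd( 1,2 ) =1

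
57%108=57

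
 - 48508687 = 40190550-88699237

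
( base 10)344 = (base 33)AE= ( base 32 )AO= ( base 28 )C8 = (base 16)158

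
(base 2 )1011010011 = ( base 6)3203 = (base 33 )LU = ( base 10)723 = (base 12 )503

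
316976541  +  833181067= 1150157608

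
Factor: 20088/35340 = 2^1*3^3 * 5^( - 1)*19^(- 1) = 54/95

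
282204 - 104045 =178159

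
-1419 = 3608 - 5027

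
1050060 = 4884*215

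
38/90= 19/45 = 0.42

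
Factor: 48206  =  2^1*24103^1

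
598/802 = 299/401 = 0.75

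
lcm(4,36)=36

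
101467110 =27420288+74046822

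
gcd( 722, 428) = 2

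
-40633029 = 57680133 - 98313162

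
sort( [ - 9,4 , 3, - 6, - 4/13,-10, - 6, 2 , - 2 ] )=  [ - 10, - 9, - 6 , - 6, - 2, - 4/13, 2, 3, 4] 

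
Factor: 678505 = 5^1*135701^1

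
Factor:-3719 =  - 3719^1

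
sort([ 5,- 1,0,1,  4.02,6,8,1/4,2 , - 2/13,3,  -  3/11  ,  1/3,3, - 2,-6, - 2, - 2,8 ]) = [ - 6,- 2, - 2, - 2, - 1, -3/11, - 2/13,0,1/4, 1/3,1, 2,3, 3,4.02 , 5,6,8,8 ]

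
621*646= 401166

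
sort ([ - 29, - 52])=[ - 52,-29] 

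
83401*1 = 83401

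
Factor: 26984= 2^3*3373^1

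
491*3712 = 1822592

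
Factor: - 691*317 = -317^1 * 691^1 = -219047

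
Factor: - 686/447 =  - 2^1*3^(-1)*7^3*149^(-1 )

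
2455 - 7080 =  - 4625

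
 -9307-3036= - 12343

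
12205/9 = 12205/9 = 1356.11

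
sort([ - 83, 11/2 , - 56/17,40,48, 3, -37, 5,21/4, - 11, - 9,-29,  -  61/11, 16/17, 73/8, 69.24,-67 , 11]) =[ - 83, - 67,-37, - 29, - 11, - 9 , - 61/11, - 56/17, 16/17, 3, 5, 21/4, 11/2, 73/8,  11, 40, 48,  69.24] 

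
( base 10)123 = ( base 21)5I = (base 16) 7b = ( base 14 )8B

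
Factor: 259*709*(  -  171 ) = -3^2*7^1*19^1 * 37^1*709^1=-31400901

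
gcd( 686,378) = 14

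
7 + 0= 7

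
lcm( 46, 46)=46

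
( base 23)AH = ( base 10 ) 247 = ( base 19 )d0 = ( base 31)7U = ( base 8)367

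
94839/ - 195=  - 31613/65 = - 486.35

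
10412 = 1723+8689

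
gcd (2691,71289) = 9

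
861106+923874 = 1784980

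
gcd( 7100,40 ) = 20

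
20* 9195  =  183900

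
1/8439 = 1/8439 = 0.00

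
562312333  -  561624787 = 687546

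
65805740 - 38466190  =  27339550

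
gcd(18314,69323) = 1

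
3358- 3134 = 224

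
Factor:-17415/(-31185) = 43/77 = 7^( - 1)*11^ (-1) * 43^1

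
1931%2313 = 1931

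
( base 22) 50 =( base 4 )1232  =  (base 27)42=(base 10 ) 110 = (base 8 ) 156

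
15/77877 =5/25959=   0.00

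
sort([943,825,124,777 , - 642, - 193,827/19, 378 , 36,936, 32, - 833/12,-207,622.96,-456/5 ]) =[-642, - 207, - 193,-456/5, - 833/12,32, 36, 827/19, 124, 378,622.96,777,825,936, 943] 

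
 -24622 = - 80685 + 56063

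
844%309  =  226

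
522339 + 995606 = 1517945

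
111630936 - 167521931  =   - 55890995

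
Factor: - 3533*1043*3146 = - 11592755174 = - 2^1*7^1*11^2*13^1*149^1*3533^1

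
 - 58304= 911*(-64)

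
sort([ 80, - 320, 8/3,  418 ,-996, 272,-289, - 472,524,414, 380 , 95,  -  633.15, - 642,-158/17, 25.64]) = [ - 996, - 642, - 633.15, - 472,  -  320,-289, - 158/17,8/3,25.64, 80, 95, 272, 380, 414 , 418, 524 ]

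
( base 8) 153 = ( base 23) 4f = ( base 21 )52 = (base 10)107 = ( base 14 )79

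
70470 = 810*87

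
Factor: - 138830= - 2^1*5^1*13883^1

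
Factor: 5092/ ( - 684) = -67/9 = - 3^(-2 )*67^1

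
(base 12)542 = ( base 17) 2b5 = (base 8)1402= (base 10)770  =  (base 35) m0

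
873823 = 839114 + 34709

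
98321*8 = 786568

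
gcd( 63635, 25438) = 1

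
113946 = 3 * 37982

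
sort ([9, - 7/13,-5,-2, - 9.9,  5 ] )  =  [ -9.9, - 5, - 2, - 7/13,5, 9]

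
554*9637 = 5338898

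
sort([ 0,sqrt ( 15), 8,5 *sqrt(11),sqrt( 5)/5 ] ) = [0,sqrt(5 )/5 , sqrt(15 ) , 8 , 5 *sqrt( 11 )]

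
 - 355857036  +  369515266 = 13658230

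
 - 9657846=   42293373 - 51951219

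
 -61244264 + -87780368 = - 149024632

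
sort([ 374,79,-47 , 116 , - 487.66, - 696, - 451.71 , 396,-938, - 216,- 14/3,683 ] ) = [- 938,-696, - 487.66,  -  451.71, - 216,-47, - 14/3,79 , 116 , 374 , 396,683]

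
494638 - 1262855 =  - 768217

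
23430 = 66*355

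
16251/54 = 300 + 17/18 = 300.94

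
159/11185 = 159/11185 = 0.01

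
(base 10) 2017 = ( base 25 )35H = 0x7e1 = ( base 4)133201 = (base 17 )6GB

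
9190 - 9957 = - 767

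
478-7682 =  - 7204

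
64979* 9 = 584811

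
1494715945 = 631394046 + 863321899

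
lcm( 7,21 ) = 21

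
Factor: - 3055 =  - 5^1*13^1*47^1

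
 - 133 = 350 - 483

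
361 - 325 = 36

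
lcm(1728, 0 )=0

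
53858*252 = 13572216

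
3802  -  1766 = 2036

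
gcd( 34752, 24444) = 12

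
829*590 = 489110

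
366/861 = 122/287 = 0.43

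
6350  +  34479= 40829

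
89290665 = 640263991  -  550973326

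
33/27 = 1 + 2/9 = 1.22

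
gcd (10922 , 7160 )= 2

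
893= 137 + 756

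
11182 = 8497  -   - 2685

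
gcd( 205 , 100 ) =5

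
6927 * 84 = 581868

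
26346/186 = 141 + 20/31 = 141.65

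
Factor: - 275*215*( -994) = 58770250 = 2^1*5^3*7^1*11^1*43^1*71^1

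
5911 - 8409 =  - 2498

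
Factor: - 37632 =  - 2^8*3^1*7^2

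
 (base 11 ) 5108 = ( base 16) 1A80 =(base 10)6784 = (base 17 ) 1681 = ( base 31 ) 71Q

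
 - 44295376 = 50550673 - 94846049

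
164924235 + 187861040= 352785275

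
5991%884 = 687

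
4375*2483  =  10863125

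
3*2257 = 6771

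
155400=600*259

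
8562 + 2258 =10820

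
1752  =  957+795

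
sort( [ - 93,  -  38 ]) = [-93, - 38]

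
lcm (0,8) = 0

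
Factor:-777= - 3^1 * 7^1*37^1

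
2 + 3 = 5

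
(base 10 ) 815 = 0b1100101111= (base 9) 1105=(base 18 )295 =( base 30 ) r5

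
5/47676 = 5/47676=0.00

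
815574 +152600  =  968174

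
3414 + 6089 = 9503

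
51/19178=51/19178 = 0.00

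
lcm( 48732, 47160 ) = 1461960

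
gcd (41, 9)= 1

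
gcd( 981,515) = 1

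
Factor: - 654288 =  - 2^4*3^1*43^1*317^1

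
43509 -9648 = 33861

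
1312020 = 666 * 1970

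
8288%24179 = 8288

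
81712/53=1541 + 39/53 = 1541.74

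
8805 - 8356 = 449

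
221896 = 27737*8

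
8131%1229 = 757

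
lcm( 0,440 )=0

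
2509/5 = 501 + 4/5 = 501.80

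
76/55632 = 1/732  =  0.00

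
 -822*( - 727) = 597594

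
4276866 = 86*49731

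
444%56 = 52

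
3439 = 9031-5592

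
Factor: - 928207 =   -  7^2*19^1*997^1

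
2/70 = 1/35 =0.03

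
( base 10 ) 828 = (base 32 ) ps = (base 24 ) 1ac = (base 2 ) 1100111100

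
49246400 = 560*87940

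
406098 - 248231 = 157867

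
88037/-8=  - 11005+3/8 =- 11004.62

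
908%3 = 2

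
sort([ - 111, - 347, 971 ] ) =[ - 347, - 111,971]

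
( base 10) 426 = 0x1AA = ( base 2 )110101010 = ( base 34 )ci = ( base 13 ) 26a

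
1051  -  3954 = -2903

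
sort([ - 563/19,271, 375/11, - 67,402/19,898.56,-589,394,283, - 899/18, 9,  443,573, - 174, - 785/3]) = [ - 589, -785/3, - 174, - 67, - 899/18,  -  563/19, 9,402/19, 375/11,271,  283 , 394,443, 573,898.56]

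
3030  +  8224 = 11254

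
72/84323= 72/84323 = 0.00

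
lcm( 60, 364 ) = 5460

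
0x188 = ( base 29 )DF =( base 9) 475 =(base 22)hi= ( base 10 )392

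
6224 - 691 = 5533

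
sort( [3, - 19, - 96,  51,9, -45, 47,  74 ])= [ - 96, - 45, - 19,3,9, 47,51,74]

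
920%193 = 148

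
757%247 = 16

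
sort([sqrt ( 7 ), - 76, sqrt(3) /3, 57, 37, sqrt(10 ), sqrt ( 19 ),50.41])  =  [ - 76, sqrt( 3 )/3 , sqrt(7 ),sqrt( 10 ), sqrt(19),37, 50.41,57 ]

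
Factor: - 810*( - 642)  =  520020 = 2^2*3^5*5^1* 107^1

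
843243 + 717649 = 1560892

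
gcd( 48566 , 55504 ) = 6938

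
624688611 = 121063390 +503625221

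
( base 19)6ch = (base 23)4CJ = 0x96B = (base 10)2411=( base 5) 34121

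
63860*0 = 0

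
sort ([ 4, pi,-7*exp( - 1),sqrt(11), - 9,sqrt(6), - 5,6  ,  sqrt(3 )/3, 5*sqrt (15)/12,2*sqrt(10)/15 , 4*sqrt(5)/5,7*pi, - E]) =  [-9, - 5, - E, - 7*exp (-1) , 2*sqrt(10)/15,sqrt( 3)/3,5*sqrt( 15)/12, 4*sqrt(5 )/5,sqrt( 6 ),pi, sqrt(11 ),4,6,  7*pi]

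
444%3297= 444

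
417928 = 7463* 56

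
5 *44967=224835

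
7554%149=104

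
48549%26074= 22475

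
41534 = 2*20767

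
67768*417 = 28259256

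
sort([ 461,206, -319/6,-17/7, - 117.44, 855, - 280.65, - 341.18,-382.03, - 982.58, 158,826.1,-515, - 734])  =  [ - 982.58, - 734,  -  515, - 382.03,  -  341.18, - 280.65, - 117.44, - 319/6,-17/7,158, 206, 461, 826.1, 855] 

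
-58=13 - 71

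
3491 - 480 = 3011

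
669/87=7 + 20/29 = 7.69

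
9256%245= 191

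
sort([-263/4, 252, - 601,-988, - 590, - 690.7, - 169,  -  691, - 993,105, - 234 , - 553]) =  [ - 993, - 988, - 691, - 690.7,-601, - 590, - 553 , - 234, - 169,- 263/4, 105, 252]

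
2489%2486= 3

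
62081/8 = 7760 + 1/8 = 7760.12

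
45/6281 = 45/6281 = 0.01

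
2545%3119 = 2545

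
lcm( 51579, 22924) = 206316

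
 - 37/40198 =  - 37/40198 = -0.00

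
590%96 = 14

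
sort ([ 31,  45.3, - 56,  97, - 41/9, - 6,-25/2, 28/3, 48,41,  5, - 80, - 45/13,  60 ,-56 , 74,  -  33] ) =[ - 80,-56 , - 56, - 33,  -  25/2,-6 , - 41/9,  -  45/13,5, 28/3,31,41 , 45.3, 48,60,  74, 97]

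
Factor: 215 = 5^1*43^1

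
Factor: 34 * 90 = 2^2*3^2*5^1*17^1 =3060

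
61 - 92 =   -  31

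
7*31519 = 220633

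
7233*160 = 1157280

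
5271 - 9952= - 4681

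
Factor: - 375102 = -2^1*3^2 * 7^1*13^1 * 229^1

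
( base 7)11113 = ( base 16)AF3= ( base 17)9BF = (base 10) 2803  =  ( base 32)2NJ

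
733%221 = 70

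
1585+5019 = 6604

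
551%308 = 243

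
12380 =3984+8396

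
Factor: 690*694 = 2^2*3^1*5^1*23^1*347^1 = 478860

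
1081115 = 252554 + 828561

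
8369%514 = 145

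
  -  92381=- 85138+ - 7243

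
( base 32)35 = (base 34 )2x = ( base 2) 1100101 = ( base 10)101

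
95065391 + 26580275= 121645666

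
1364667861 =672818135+691849726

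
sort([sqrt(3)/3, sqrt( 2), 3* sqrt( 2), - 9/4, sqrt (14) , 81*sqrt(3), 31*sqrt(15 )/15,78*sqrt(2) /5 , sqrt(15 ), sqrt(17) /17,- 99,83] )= [ - 99 ,-9/4,sqrt (17 )/17, sqrt( 3) /3,  sqrt( 2 ),sqrt(14 ), sqrt ( 15 ), 3*sqrt(2 ),  31*sqrt(15) /15, 78 * sqrt(2 )/5,83,81*sqrt( 3) ]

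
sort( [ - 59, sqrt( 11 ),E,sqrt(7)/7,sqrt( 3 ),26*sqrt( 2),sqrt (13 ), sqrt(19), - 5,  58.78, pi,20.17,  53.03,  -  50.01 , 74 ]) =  [- 59,-50.01,  -  5 , sqrt ( 7 )/7, sqrt ( 3 ), E,pi,sqrt( 11 ),sqrt(13 ) , sqrt(19), 20.17,26*sqrt(2),53.03,58.78 , 74]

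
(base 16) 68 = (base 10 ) 104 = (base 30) 3e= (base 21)4K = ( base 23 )4c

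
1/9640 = 1/9640 = 0.00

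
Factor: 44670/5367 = 2^1*5^1*1489^1*1789^ ( - 1) = 14890/1789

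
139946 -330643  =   - 190697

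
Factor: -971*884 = -858364 = -2^2*13^1*17^1*971^1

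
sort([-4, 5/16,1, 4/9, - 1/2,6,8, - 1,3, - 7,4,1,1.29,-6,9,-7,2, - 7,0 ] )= [-7, - 7, - 7,-6, - 4, - 1,-1/2,0 , 5/16,4/9,  1,1  ,  1.29, 2,  3,  4,6, 8 , 9 ]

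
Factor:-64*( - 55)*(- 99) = -348480 = - 2^6*3^2*5^1*11^2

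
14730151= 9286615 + 5443536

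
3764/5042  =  1882/2521 = 0.75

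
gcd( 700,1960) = 140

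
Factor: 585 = 3^2*5^1 * 13^1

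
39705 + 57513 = 97218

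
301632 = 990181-688549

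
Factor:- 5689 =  - 5689^1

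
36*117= 4212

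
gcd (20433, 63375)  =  3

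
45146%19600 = 5946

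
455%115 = 110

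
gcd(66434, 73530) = 2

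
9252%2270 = 172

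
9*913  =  8217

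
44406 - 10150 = 34256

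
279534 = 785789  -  506255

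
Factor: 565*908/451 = 513020/451 = 2^2*5^1*11^( - 1 )*41^ (  -  1 )*113^1*227^1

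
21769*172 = 3744268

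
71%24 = 23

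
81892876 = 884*92639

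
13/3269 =13/3269= 0.00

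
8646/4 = 4323/2 = 2161.50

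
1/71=1/71 = 0.01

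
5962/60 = 99 + 11/30 = 99.37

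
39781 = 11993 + 27788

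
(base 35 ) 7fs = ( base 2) 10001110101000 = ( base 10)9128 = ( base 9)13462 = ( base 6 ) 110132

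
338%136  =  66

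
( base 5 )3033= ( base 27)EF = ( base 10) 393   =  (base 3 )112120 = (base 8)611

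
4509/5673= 1503/1891= 0.79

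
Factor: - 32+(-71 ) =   -  103 = - 103^1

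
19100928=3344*5712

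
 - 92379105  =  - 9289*9945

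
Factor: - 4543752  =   - 2^3*3^1 * 83^1*2281^1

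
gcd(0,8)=8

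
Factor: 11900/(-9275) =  - 2^2*17^1*53^(-1 )  =  - 68/53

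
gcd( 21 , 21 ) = 21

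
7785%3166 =1453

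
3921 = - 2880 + 6801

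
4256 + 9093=13349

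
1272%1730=1272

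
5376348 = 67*80244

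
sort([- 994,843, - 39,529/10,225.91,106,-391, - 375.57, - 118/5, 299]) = [ - 994, - 391, - 375.57, - 39, - 118/5,529/10 , 106 , 225.91, 299,843 ] 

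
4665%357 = 24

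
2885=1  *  2885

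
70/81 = 70/81 = 0.86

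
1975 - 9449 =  - 7474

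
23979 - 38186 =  - 14207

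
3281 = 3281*1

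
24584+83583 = 108167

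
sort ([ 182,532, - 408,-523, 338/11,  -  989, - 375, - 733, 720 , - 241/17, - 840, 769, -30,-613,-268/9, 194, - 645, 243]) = [ - 989, -840, - 733,  -  645 , - 613 ,- 523, -408, - 375,-30,  -  268/9,  -  241/17,  338/11, 182,194, 243,532 , 720, 769]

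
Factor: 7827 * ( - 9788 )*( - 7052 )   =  2^4*3^1*41^1 * 43^1*2447^1 * 2609^1 =540258487152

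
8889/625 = 14 + 139/625 = 14.22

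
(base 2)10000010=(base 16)82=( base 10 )130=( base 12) AA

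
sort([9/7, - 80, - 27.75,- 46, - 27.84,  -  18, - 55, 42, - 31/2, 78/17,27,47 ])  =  [ - 80, - 55, - 46 , - 27.84, - 27.75 , - 18,-31/2 , 9/7, 78/17, 27, 42, 47 ] 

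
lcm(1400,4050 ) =113400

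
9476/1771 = 5 + 27/77 = 5.35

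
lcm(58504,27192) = 1930632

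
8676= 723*12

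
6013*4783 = 28760179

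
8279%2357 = 1208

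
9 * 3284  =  29556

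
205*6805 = 1395025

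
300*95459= 28637700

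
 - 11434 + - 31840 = -43274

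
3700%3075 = 625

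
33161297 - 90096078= - 56934781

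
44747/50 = 894+47/50=894.94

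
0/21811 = 0 = 0.00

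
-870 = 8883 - 9753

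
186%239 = 186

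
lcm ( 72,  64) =576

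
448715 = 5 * 89743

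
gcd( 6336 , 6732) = 396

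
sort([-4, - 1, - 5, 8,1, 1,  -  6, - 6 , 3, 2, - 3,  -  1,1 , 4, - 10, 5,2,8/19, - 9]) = [ - 10, - 9, - 6, - 6, - 5, - 4,-3, - 1, - 1, 8/19, 1, 1, 1, 2, 2 , 3, 4, 5, 8 ]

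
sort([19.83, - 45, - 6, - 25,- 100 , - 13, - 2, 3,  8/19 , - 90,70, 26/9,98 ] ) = [ - 100,  -  90 ,-45, - 25, - 13, - 6,-2, 8/19,  26/9,3, 19.83,70,98]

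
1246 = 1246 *1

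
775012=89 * 8708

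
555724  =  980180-424456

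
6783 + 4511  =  11294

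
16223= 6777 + 9446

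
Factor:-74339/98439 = -3^( - 1 )*11^( - 1 ) * 19^(-1 )*79^1 * 157^( - 1 ) * 941^1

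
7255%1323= 640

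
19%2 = 1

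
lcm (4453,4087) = 298351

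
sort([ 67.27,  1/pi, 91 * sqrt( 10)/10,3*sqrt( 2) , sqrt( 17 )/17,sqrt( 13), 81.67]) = [ sqrt( 17 )/17,1/pi,sqrt( 13), 3 * sqrt( 2 ), 91*sqrt (10)/10,67.27, 81.67 ] 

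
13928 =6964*2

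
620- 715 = - 95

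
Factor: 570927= 3^1*7^1*31^1 * 877^1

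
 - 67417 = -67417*1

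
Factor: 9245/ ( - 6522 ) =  - 2^( - 1)*3^( - 1)*5^1  *  43^2*1087^( - 1 )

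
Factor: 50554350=2^1 * 3^2*5^2 * 7^1*11^1*1459^1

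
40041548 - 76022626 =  - 35981078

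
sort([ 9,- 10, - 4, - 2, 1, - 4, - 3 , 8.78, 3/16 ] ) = [ - 10 , - 4, - 4,-3, - 2,3/16 , 1, 8.78,9 ] 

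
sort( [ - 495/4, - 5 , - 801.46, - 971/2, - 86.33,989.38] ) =[ - 801.46, - 971/2, - 495/4,- 86.33,  -  5,989.38 ]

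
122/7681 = 122/7681=0.02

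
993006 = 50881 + 942125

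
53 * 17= 901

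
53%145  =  53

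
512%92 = 52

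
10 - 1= 9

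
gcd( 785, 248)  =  1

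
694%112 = 22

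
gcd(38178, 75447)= 909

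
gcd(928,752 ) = 16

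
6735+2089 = 8824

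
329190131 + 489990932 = 819181063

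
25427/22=25427/22 =1155.77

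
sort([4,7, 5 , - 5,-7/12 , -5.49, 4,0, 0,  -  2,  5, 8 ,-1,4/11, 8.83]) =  [  -  5.49, - 5, - 2, - 1,-7/12, 0, 0,4/11,4,4 , 5, 5, 7, 8 , 8.83 ]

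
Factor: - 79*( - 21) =1659  =  3^1*7^1*79^1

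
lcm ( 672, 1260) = 10080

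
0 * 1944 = 0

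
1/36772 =1/36772 = 0.00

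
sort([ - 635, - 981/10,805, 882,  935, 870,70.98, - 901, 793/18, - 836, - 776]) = [ - 901, - 836, - 776,-635, - 981/10 , 793/18 , 70.98,805,870,  882,935]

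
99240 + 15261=114501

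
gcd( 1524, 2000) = 4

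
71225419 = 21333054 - -49892365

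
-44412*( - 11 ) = 488532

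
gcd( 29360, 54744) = 8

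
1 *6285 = 6285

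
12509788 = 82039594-69529806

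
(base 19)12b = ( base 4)12122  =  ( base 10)410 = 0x19A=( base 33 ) CE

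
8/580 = 2/145 = 0.01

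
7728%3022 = 1684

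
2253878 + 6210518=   8464396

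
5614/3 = 5614/3=1871.33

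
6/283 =6/283 =0.02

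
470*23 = 10810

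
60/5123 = 60/5123  =  0.01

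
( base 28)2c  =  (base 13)53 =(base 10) 68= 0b1000100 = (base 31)26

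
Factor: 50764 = 2^2*7^3*37^1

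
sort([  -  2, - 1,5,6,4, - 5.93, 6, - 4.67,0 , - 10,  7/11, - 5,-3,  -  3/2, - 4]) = [-10 , - 5.93,  -  5, - 4.67 , - 4, - 3,-2, - 3/2, - 1, 0,7/11, 4, 5, 6, 6]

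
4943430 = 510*9693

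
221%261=221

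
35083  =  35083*1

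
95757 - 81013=14744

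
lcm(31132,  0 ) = 0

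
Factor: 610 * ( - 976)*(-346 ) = 205994560  =  2^6*5^1 *61^2*173^1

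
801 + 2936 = 3737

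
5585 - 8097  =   - 2512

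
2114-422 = 1692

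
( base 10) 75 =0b1001011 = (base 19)3I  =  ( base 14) 55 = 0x4B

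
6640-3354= 3286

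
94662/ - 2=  - 47331/1 = - 47331.00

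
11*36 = 396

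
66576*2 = 133152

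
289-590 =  -301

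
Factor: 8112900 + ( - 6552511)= 1560389 = 23^1*67843^1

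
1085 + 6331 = 7416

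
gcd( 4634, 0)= 4634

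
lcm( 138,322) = 966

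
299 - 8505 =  - 8206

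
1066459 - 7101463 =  - 6035004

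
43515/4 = 10878 + 3/4 =10878.75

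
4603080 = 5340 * 862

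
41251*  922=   38033422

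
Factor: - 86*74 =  -2^2* 37^1*43^1 = - 6364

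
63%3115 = 63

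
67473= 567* 119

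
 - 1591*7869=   -  12519579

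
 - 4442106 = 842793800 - 847235906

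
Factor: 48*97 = 2^4*3^1*97^1=4656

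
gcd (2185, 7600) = 95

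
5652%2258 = 1136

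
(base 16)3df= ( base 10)991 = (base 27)19J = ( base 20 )29B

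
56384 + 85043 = 141427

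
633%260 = 113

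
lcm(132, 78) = 1716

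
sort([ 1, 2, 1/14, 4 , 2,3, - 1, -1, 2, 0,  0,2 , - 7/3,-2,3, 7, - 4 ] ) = [ - 4 , - 7/3, - 2, - 1,-1, 0,  0,  1/14,  1,  2,  2, 2,  2,3,3,4 , 7 ]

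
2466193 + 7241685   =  9707878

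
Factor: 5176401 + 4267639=2^3*5^1*179^1*1319^1 = 9444040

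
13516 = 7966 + 5550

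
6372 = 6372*1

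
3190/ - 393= - 9 + 347/393  =  - 8.12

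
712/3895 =712/3895 = 0.18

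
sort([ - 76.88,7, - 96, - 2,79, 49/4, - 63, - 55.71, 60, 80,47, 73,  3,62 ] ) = [ - 96, -76.88,  -  63, - 55.71, - 2, 3, 7  ,  49/4,47, 60 , 62, 73,79,80 ] 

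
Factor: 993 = 3^1*331^1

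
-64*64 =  - 4096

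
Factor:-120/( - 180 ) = 2^1*3^( - 1) = 2/3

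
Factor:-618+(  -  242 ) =- 2^2*5^1*43^1 = - 860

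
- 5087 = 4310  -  9397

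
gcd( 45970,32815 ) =5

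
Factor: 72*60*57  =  246240 = 2^5*3^4*5^1*19^1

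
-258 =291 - 549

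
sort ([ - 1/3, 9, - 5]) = [ - 5,  -  1/3, 9] 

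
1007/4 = 251 + 3/4 = 251.75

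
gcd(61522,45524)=38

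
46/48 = 23/24 = 0.96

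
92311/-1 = - 92311/1 = - 92311.00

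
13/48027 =13/48027  =  0.00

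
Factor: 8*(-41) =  - 2^3*41^1= - 328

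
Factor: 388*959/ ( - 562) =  - 186046/281 = -2^1*7^1*97^1 * 137^1*281^ (  -  1 )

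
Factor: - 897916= - 2^2*37^1*6067^1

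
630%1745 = 630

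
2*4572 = 9144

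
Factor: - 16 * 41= - 2^4 * 41^1 = -656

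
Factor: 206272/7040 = 293/10= 2^( - 1 )*5^( - 1)*293^1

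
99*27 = 2673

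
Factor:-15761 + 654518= 638757 = 3^2*7^1*10139^1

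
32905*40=1316200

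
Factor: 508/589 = 2^2*19^(  -  1)*31^ ( - 1 )*127^1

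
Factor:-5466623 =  - 19^3 *797^1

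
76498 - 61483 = 15015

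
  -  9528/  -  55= 9528/55 = 173.24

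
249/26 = 249/26 = 9.58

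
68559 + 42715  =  111274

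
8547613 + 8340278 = 16887891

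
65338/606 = 32669/303 = 107.82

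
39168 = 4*9792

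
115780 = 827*140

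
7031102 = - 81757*( - 86 )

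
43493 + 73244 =116737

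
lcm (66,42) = 462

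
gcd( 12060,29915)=5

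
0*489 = 0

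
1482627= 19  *78033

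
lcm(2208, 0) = 0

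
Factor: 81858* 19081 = 1561932498=2^1 * 3^1*7^1* 1949^1*19081^1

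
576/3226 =288/1613 = 0.18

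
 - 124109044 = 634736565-758845609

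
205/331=205/331 =0.62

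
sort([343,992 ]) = [343, 992] 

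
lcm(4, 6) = 12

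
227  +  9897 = 10124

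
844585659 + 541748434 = 1386334093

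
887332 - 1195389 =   -  308057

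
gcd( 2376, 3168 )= 792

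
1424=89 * 16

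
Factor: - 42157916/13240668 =-10539479/3310167 = -3^( - 1)*7^ (- 1) * 311^1*33889^1*157627^(  -  1 ) 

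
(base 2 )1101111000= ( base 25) 1AD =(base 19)28E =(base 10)888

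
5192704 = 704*7376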